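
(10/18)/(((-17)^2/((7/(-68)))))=-35/176868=-0.00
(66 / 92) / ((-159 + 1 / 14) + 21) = -231 / 44413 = -0.01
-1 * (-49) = 49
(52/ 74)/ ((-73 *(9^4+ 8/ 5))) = -130/ 88627913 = -0.00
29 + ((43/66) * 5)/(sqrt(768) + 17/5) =43000 * sqrt(3)/624063 + 36177379/1248126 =29.10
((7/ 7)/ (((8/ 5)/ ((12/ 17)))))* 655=9825/ 34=288.97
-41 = -41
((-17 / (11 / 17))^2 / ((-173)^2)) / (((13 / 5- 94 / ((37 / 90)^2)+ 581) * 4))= 571701245 / 2719562273912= 0.00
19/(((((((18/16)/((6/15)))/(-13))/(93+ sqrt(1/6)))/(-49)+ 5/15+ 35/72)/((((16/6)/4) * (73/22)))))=8587804680 * sqrt(6)/1612741158469859+ 82714664866255968/1612741158469859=51.29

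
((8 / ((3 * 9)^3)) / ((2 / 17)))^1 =68 / 19683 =0.00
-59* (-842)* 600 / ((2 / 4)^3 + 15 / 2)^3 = 67235.06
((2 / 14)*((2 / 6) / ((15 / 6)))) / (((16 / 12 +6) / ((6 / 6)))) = 1 / 385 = 0.00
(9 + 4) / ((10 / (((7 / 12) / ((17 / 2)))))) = 91 / 1020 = 0.09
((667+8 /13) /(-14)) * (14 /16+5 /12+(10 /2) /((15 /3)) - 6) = 257477 /1456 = 176.84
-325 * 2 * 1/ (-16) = 325/ 8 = 40.62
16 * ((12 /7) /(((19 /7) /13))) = 2496 /19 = 131.37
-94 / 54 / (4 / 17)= -799 / 108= -7.40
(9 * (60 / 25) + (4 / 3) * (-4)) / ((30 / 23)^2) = 32269 / 3375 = 9.56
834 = 834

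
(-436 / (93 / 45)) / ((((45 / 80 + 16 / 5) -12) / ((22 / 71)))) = 11510400 / 1450459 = 7.94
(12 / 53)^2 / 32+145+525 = 3764069 / 5618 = 670.00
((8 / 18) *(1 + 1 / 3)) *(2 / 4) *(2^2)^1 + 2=86 / 27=3.19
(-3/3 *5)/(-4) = 5/4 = 1.25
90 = 90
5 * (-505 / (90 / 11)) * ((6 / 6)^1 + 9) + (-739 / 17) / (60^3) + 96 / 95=-3085.10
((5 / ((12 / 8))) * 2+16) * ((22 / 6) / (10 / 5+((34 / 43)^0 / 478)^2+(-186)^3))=-170906032 / 13232350632015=-0.00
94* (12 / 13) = 1128 / 13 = 86.77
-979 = -979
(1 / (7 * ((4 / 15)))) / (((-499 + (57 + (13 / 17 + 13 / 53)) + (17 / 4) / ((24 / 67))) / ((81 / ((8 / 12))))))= -39409740 / 259823431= -0.15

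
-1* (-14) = 14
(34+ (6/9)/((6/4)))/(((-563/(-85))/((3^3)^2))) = 2134350/563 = 3791.03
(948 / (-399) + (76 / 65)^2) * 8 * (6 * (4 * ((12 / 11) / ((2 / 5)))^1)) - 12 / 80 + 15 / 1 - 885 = -6915077877 / 4944940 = -1398.41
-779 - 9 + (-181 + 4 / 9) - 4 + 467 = -4550 / 9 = -505.56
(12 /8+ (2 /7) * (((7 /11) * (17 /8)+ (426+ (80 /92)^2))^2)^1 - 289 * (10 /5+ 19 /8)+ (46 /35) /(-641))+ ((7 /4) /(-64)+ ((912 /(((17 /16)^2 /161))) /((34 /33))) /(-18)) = 42124558386456329350187 /955453416478964480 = 44088.55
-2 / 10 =-1 / 5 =-0.20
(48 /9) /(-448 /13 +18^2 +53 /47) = 9776 /532791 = 0.02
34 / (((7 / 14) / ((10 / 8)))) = 85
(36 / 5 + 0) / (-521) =-36 / 2605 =-0.01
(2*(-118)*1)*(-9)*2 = 4248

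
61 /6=10.17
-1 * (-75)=75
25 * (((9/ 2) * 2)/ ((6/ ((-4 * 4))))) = -600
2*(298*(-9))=-5364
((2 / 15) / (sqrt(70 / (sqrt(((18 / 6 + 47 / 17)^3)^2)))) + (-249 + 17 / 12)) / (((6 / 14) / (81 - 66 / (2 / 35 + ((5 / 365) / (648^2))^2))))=4663781583433036417521 / 7516847348416652 - 307674584433818625996 * sqrt(595) / 13577305523077577675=619891.07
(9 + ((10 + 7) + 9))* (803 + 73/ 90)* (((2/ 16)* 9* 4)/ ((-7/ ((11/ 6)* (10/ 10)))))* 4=-795773/ 6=-132628.83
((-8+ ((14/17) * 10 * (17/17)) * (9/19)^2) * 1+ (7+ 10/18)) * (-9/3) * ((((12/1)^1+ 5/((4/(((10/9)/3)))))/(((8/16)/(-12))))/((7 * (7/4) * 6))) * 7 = 417324608/3479679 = 119.93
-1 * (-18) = 18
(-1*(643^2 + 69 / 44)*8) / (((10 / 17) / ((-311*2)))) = 38472071510 / 11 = 3497461046.36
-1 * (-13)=13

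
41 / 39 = 1.05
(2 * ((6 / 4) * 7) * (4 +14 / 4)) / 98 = 45 / 28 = 1.61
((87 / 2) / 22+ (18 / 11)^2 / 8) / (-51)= -373 / 8228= -0.05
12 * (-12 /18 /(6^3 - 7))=-8 /209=-0.04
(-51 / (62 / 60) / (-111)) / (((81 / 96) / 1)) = 5440 / 10323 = 0.53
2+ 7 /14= 5 /2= 2.50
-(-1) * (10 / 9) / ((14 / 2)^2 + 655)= 5 / 3168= 0.00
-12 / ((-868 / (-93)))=-9 / 7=-1.29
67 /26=2.58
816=816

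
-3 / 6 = -1 / 2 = -0.50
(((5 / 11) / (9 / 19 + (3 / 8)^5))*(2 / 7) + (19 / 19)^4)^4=735964567737209821505799647281 / 282955673932809345091804393521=2.60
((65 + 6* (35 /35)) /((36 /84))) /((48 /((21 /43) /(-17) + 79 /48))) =28200277 /5052672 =5.58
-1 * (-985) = 985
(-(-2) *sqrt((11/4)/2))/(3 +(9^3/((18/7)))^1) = sqrt(22)/573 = 0.01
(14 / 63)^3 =8 / 729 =0.01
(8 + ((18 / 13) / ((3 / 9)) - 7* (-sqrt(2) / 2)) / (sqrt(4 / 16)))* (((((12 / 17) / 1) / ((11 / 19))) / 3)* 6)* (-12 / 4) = -290016 / 2431 - 9576* sqrt(2) / 187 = -191.72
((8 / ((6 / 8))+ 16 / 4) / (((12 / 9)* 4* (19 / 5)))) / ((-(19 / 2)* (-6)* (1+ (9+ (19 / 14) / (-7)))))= 2695 / 2081526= 0.00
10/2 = 5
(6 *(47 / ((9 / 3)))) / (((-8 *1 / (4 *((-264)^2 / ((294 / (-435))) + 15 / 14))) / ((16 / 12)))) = 316648870 / 49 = 6462221.84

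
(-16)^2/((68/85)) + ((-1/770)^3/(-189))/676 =320.00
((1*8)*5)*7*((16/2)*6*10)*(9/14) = 86400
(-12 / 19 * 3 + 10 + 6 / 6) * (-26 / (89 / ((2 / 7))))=-8996 / 11837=-0.76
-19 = -19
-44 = -44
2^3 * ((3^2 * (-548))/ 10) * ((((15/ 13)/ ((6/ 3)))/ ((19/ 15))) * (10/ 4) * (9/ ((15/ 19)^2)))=-843372/ 13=-64874.77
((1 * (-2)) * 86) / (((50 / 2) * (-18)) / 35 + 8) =602 / 17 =35.41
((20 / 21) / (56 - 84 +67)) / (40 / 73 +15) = 292 / 185913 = 0.00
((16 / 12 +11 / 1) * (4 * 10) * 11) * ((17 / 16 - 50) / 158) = -531135 / 316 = -1680.81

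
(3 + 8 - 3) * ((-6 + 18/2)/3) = 8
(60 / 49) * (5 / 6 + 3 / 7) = 530 / 343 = 1.55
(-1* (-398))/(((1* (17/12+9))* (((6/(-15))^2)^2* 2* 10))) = 74.62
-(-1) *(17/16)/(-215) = -17/3440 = -0.00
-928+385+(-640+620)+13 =-550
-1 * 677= -677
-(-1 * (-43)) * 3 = -129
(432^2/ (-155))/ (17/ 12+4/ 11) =-24634368/ 36425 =-676.30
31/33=0.94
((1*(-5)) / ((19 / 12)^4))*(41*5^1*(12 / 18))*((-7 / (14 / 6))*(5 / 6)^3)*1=24600000 / 130321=188.76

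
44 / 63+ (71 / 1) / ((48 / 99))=148313 / 1008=147.14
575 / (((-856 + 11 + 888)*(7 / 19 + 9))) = 1.43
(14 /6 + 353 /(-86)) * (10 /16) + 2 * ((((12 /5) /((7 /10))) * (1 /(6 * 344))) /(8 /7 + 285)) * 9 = -4576423 /4134192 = -1.11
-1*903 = -903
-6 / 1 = -6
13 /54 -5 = -257 /54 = -4.76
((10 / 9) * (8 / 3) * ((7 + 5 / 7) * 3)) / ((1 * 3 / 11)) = 1760 / 7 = 251.43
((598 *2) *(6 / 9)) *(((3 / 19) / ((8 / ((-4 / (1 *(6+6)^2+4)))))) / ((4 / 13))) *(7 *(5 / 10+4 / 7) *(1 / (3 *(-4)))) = 19435 / 22496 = 0.86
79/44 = 1.80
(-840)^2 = 705600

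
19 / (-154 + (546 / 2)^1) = 19 / 119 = 0.16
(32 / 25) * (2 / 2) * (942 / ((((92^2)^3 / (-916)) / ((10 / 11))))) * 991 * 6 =-320664807 / 32567895580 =-0.01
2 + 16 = 18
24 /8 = 3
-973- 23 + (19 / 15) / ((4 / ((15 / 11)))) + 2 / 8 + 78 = -20181 / 22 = -917.32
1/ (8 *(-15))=-1/ 120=-0.01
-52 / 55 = -0.95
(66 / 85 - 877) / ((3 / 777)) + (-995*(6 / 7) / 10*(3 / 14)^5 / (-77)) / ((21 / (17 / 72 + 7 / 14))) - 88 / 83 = -25991461039823498193 / 114528609690880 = -226942.95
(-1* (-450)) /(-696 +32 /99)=-22275 /34436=-0.65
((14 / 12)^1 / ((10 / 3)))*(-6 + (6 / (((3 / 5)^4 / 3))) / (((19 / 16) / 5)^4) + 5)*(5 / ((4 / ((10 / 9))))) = 1791958948885 / 84448008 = 21219.67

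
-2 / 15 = -0.13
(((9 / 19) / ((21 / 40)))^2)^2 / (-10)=-20736000 / 312900721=-0.07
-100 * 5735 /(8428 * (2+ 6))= -143375 /16856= -8.51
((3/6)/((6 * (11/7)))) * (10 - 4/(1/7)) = -21/22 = -0.95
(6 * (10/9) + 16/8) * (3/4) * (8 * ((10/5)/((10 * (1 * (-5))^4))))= 52/3125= 0.02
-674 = -674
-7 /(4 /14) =-49 /2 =-24.50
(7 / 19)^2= 49 / 361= 0.14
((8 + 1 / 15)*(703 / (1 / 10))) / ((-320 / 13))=-1105819 / 480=-2303.79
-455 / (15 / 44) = -4004 / 3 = -1334.67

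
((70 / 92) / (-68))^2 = 1225 / 9784384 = 0.00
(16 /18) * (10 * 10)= 800 /9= 88.89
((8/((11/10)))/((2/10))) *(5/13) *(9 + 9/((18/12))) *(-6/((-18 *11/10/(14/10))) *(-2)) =-280000/1573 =-178.00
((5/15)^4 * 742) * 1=742/81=9.16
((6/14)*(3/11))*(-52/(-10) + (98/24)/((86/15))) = 91521/132440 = 0.69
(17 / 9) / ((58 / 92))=782 / 261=3.00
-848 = -848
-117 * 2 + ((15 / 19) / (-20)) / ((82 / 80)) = -182316 / 779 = -234.04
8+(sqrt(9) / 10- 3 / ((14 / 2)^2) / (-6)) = 2036 / 245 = 8.31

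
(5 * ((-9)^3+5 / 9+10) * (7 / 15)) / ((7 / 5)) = -32330 / 27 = -1197.41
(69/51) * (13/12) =299/204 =1.47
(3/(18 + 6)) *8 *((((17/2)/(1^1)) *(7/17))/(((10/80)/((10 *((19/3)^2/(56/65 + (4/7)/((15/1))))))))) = 11497850/921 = 12484.09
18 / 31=0.58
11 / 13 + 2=37 / 13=2.85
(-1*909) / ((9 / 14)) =-1414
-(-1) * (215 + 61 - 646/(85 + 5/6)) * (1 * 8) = 1106112/515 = 2147.79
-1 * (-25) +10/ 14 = 180/ 7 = 25.71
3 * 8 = 24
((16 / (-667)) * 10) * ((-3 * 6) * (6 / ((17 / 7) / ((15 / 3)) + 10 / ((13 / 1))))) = 7862400 / 380857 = 20.64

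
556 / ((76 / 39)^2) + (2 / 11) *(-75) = 2109009 / 15884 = 132.78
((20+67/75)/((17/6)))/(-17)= -3134/7225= -0.43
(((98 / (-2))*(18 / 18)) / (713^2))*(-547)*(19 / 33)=509257 / 16776177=0.03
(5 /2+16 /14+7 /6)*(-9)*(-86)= 26058 /7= 3722.57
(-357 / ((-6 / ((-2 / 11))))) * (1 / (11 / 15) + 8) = -12257 / 121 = -101.30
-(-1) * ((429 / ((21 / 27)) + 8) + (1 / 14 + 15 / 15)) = 7849 / 14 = 560.64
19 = 19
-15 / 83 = -0.18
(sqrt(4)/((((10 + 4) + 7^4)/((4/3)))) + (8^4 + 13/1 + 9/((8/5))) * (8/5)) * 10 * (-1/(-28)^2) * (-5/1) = 419.86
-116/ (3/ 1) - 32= -212/ 3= -70.67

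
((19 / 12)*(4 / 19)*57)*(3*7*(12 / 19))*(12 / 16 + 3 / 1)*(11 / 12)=3465 / 4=866.25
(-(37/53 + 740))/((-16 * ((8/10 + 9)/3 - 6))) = -588855/34768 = -16.94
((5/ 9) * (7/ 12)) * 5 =175/ 108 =1.62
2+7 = 9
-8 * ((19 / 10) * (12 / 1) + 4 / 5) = -944 / 5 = -188.80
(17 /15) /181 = 17 /2715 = 0.01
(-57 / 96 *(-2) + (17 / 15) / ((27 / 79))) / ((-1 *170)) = -29183 / 1101600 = -0.03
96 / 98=48 / 49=0.98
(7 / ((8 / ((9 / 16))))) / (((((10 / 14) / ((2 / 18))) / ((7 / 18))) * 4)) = 343 / 46080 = 0.01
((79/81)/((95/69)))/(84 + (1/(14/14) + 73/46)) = 83582/10216395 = 0.01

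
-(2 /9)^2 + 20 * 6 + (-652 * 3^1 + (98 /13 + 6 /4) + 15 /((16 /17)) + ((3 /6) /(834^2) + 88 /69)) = -13549894327445 /7486964784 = -1809.80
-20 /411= -0.05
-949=-949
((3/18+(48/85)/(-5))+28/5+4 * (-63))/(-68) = 628183/173400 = 3.62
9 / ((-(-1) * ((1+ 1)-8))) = -3 / 2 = -1.50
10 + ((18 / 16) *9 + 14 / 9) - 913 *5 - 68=-4611.32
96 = 96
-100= -100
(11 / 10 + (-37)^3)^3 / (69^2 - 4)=-129953273081796359 / 4757000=-27318325222.16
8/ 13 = 0.62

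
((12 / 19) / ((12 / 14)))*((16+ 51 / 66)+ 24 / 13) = 13.72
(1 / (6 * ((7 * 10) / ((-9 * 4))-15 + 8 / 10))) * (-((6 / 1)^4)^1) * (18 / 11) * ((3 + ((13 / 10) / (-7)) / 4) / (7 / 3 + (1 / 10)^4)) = 217037880000 / 7832005643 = 27.71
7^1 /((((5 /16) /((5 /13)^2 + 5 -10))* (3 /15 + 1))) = -45920 /507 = -90.57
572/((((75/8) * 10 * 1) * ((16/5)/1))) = 143/75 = 1.91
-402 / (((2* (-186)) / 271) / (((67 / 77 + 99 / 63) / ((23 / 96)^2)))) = 15729481728 / 1262723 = 12456.80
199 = 199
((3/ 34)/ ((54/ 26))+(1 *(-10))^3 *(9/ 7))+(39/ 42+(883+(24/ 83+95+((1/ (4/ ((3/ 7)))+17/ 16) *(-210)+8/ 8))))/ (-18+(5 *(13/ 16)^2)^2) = -114988541176505/ 82781250678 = -1389.07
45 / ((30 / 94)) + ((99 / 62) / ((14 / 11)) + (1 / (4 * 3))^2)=4445389 / 31248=142.26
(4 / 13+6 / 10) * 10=118 / 13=9.08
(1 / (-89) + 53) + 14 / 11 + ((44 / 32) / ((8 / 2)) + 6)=1898641 / 31328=60.61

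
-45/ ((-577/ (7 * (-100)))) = -31500/ 577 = -54.59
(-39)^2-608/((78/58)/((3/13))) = 239417/169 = 1416.67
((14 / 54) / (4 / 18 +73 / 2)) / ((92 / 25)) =175 / 91218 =0.00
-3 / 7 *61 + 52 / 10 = -733 / 35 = -20.94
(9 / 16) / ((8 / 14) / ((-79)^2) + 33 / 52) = 5111379 / 5767516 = 0.89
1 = 1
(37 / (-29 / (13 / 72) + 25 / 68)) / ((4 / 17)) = -139009 / 141659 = -0.98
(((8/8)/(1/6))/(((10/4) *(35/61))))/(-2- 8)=-0.42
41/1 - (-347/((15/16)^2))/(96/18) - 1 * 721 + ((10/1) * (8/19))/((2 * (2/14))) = -842512/1425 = -591.24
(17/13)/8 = 17/104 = 0.16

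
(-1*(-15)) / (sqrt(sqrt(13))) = 15*13^(3 / 4) / 13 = 7.90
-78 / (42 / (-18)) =234 / 7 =33.43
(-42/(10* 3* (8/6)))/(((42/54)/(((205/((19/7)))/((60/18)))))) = -23247/760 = -30.59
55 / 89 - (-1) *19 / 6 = 3.78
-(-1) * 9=9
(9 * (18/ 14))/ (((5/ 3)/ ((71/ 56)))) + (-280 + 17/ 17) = -270.20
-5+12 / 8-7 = -21 / 2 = -10.50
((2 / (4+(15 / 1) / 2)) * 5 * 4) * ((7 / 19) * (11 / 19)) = 6160 / 8303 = 0.74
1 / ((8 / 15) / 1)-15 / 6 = -5 / 8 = -0.62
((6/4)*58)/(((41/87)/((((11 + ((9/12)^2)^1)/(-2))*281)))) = -393474465/1312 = -299904.32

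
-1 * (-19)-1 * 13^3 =-2178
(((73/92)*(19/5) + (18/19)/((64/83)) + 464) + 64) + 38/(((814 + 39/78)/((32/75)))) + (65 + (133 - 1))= 1245943602203/1708495200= 729.26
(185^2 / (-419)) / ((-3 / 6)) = 68450 / 419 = 163.37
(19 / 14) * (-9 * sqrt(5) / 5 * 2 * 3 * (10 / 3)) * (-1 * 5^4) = 213750 * sqrt(5) / 7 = 68279.93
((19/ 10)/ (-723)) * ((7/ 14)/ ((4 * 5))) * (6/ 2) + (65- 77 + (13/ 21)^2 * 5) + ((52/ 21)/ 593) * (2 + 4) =-253587000347/ 25209853200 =-10.06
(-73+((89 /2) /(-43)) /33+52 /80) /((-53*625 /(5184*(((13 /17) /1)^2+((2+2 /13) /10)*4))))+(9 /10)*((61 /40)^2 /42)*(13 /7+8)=311503507511640291 /18460109668000000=16.87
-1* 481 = -481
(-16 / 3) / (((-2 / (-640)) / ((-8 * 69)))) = 942080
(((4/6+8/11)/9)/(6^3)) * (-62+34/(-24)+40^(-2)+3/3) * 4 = -6890731/38491200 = -0.18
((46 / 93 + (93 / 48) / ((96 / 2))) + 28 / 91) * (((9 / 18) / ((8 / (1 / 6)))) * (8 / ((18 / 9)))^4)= 260813 / 116064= 2.25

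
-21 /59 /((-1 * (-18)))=-7 /354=-0.02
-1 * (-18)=18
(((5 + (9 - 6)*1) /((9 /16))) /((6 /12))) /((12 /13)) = 832 /27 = 30.81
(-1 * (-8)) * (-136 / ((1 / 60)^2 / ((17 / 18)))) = -3699200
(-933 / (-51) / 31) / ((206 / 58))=9019 / 54281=0.17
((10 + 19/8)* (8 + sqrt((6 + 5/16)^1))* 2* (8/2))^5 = 59791797115273179* sqrt(101)/1024 + 20292425392676679/32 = 1220954821032660.18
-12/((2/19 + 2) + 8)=-19/16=-1.19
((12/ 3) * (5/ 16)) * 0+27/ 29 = 27/ 29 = 0.93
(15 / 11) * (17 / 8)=2.90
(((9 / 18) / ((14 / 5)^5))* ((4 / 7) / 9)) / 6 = 3125 / 101648736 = 0.00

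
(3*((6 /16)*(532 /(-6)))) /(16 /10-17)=285 /44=6.48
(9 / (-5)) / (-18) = 1 / 10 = 0.10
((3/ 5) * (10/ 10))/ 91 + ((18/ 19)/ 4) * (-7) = -28551/ 17290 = -1.65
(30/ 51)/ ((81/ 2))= 20/ 1377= 0.01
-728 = -728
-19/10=-1.90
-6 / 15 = -0.40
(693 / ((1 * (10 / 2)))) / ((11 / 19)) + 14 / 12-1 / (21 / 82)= 49699 / 210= 236.66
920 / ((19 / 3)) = 2760 / 19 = 145.26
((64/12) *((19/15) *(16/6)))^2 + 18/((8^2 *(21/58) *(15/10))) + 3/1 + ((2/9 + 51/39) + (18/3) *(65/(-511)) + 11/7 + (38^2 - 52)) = 1668219359081/968549400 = 1722.39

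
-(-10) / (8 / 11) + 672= 2743 / 4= 685.75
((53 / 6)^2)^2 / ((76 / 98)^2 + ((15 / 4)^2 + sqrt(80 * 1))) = 10672293187768849 / 16141391458641 - 2911171376593984 * sqrt(5) / 16141391458641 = 257.89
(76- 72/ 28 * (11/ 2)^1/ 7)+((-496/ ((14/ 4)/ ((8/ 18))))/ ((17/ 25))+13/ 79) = -10944764/ 592263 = -18.48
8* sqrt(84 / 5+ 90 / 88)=4* sqrt(215655) / 55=33.77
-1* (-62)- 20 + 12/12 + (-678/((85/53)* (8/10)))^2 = 322862797/1156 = 279293.08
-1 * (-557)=557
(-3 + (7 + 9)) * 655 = 8515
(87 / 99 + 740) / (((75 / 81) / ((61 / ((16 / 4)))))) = 13422501 / 1100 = 12202.27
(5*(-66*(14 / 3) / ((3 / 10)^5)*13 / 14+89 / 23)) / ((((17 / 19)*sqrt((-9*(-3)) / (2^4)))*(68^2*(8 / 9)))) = -62488945435*sqrt(3) / 878680224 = -123.18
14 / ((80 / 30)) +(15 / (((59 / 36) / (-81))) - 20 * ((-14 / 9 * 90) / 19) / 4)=-3135499 / 4484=-699.26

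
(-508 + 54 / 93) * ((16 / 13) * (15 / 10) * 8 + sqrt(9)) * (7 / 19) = -1956570 / 589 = -3321.85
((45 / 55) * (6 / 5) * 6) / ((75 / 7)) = 756 / 1375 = 0.55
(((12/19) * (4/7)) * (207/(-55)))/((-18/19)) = 552/385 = 1.43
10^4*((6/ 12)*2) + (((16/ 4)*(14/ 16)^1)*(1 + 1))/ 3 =30007/ 3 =10002.33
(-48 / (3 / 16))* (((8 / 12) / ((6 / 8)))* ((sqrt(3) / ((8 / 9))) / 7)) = -256* sqrt(3) / 7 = -63.34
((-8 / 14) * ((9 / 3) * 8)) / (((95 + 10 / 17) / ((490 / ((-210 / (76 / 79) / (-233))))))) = -75.04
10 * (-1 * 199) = -1990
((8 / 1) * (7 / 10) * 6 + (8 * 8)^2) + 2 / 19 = 392322 / 95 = 4129.71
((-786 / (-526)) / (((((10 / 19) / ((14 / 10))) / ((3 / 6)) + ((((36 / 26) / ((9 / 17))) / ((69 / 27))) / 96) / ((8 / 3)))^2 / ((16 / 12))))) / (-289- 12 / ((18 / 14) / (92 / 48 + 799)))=-0.00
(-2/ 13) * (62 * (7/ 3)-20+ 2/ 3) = -752/ 39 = -19.28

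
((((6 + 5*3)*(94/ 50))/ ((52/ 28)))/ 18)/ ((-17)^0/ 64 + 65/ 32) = 73696/ 127725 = 0.58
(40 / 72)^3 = 125 / 729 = 0.17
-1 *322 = -322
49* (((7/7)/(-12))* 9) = -147/4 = -36.75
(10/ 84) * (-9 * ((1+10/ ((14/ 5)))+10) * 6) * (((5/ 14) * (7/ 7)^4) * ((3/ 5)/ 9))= -765/ 343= -2.23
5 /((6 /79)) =395 /6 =65.83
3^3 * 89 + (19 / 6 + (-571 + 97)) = 1932.17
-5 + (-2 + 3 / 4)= -6.25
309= 309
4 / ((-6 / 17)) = -34 / 3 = -11.33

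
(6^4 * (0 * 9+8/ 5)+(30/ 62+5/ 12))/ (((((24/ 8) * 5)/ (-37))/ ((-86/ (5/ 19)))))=116640742759/ 69750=1672268.71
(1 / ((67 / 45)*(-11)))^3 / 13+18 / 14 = 46836281826 / 36428715323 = 1.29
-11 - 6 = -17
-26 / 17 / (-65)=2 / 85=0.02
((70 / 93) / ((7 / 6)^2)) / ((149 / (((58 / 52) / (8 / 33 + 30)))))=28710 / 209744171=0.00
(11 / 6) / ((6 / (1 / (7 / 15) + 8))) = 781 / 252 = 3.10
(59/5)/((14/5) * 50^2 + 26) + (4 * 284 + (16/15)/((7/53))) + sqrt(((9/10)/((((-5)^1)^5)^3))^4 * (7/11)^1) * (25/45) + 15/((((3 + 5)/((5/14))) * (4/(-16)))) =9 * sqrt(77)/204890966415405273437500 + 187121001/163940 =1141.40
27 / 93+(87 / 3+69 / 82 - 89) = -149643 / 2542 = -58.87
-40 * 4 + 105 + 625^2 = 390570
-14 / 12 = -7 / 6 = -1.17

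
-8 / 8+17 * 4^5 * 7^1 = 121855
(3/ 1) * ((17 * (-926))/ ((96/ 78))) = -306969/ 8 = -38371.12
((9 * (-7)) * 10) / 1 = -630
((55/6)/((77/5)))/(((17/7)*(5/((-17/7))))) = -5/42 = -0.12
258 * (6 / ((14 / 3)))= 2322 / 7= 331.71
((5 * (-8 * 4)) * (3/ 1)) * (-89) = 42720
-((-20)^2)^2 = -160000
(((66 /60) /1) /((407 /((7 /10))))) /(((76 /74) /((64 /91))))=8 /6175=0.00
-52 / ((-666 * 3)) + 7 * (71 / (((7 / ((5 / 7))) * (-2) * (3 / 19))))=-2245721 / 13986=-160.57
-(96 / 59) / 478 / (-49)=48 / 690949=0.00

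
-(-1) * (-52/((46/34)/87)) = -3343.83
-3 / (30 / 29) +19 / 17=-303 / 170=-1.78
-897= -897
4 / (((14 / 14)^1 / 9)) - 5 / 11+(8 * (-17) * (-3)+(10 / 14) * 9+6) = 35110 / 77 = 455.97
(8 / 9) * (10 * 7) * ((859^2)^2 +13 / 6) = 914706861874120 / 27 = 33878031921263.70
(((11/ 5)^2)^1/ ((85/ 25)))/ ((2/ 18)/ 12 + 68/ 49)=640332/ 628405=1.02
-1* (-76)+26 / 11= 862 / 11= 78.36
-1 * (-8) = 8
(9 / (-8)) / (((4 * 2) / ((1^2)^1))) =-9 / 64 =-0.14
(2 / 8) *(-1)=-0.25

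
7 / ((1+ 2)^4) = 7 / 81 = 0.09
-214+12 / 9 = -638 / 3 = -212.67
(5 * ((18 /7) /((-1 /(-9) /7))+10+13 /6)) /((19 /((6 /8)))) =275 /8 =34.38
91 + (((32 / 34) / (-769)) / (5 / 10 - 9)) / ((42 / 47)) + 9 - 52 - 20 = 130678460 / 4667061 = 28.00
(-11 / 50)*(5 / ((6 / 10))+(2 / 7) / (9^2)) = -51997 / 28350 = -1.83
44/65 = 0.68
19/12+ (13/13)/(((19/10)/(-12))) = -1079/228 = -4.73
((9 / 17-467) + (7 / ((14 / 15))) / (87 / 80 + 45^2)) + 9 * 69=141937583 / 918493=154.53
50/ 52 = 25/ 26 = 0.96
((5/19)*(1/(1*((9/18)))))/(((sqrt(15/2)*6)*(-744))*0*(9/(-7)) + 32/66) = 165/152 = 1.09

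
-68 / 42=-34 / 21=-1.62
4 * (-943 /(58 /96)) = -181056 /29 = -6243.31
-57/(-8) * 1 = 57/8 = 7.12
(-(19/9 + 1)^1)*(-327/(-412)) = -2.47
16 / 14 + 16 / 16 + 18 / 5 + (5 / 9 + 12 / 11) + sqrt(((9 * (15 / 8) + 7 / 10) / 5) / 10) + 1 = sqrt(3515) / 100 + 29069 / 3465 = 8.98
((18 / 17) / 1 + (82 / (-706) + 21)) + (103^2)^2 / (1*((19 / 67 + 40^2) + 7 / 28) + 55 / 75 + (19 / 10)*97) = 2716124886180382 / 43075051979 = 63055.64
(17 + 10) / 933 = 9 / 311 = 0.03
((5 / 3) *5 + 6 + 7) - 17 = 13 / 3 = 4.33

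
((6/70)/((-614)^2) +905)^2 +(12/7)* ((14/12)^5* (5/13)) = 150153637921430547651127/183331859931838800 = 819026.43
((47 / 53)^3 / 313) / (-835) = -103823 / 38909748335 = -0.00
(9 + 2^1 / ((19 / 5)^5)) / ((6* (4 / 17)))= 378949397 / 59426376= 6.38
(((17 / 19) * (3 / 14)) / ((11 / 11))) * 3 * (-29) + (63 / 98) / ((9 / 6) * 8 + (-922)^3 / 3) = -3477620377557 / 208484791592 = -16.68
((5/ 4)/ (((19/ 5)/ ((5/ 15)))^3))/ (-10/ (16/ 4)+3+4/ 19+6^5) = 125/ 1152153882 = 0.00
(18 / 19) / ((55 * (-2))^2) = 9 / 114950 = 0.00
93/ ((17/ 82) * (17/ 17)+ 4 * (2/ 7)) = 1722/ 25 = 68.88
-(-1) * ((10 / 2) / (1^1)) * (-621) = -3105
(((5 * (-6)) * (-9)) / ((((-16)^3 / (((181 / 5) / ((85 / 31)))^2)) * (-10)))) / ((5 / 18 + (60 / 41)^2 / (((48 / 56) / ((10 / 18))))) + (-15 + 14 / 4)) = -12860401412043 / 110074135040000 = -0.12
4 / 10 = 2 / 5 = 0.40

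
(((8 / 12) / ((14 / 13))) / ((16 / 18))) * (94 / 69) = 611 / 644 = 0.95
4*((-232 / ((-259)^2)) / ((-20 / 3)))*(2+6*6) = 26448 / 335405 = 0.08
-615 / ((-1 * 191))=615 / 191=3.22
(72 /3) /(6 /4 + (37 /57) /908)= 1242144 /77671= 15.99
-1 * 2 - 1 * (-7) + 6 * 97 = 587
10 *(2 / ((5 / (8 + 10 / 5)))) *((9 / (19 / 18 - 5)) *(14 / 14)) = -91.27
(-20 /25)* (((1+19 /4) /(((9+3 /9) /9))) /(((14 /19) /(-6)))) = 35397 /980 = 36.12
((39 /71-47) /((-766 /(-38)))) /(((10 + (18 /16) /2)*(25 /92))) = -92238464 /114890425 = -0.80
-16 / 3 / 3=-16 / 9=-1.78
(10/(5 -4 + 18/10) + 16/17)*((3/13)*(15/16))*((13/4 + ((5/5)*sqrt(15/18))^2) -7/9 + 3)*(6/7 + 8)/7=18894345/2425696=7.79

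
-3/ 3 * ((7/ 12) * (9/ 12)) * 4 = -7/ 4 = -1.75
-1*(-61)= 61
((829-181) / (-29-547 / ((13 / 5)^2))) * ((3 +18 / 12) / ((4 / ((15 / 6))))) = -22815 / 1376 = -16.58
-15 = -15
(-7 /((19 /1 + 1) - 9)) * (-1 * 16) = 112 /11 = 10.18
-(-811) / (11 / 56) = 45416 / 11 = 4128.73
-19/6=-3.17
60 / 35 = 12 / 7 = 1.71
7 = 7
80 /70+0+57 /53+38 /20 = 15279 /3710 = 4.12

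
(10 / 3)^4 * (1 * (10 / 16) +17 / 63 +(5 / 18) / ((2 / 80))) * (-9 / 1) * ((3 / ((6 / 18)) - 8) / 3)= -2521250 / 567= -4446.65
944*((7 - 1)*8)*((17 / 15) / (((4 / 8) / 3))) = 1540608 / 5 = 308121.60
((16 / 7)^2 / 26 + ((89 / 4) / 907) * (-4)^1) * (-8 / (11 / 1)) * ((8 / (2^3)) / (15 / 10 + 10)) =-950448 / 146173027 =-0.01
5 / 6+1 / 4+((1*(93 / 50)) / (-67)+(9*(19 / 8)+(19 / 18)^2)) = 25555493 / 1085400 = 23.54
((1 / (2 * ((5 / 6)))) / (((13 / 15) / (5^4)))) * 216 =1215000 / 13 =93461.54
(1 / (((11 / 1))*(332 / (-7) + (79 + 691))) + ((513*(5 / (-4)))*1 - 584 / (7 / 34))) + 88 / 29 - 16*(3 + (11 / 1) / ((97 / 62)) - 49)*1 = -2851.28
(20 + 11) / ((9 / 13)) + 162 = 1861 / 9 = 206.78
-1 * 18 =-18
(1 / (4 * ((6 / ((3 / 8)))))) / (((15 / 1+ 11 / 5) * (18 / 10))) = 25 / 49536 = 0.00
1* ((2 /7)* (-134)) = -268 /7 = -38.29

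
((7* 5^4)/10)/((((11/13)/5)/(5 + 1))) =170625/11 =15511.36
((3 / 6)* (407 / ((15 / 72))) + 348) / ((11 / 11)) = 6624 / 5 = 1324.80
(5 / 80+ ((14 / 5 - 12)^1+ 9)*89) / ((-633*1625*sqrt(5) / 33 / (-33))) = -515097*sqrt(5) / 137150000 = -0.01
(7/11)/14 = 1/22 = 0.05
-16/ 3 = -5.33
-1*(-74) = 74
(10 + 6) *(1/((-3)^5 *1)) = -16/243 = -0.07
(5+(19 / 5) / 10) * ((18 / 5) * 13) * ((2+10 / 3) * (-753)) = -126395568 / 125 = -1011164.54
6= 6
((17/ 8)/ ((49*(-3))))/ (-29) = 0.00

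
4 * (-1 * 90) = -360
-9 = -9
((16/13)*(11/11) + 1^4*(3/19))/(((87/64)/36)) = 263424/7163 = 36.78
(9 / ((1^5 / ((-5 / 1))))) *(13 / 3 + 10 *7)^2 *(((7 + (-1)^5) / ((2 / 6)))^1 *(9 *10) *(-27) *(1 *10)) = 108757323000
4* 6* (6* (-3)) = -432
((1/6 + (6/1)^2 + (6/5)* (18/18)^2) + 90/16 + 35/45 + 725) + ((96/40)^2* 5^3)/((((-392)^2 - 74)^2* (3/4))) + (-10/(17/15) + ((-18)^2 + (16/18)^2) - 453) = 8208342417681269/12993310365480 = 631.74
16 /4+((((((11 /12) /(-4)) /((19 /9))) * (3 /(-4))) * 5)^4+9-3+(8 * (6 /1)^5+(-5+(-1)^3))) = 136021842946145857 /2186423566336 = 62212.03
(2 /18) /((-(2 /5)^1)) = -5 /18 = -0.28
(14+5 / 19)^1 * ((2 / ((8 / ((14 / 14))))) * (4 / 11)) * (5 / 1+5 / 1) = 2710 / 209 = 12.97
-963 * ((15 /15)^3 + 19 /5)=-23112 /5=-4622.40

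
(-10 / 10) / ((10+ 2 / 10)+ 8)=-5 / 91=-0.05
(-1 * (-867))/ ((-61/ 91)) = -78897/ 61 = -1293.39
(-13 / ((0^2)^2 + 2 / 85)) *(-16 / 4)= 2210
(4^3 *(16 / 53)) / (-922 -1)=-1024 / 48919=-0.02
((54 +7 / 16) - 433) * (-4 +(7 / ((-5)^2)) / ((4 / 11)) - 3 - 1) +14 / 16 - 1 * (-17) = 4407811 / 1600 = 2754.88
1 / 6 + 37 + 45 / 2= 179 / 3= 59.67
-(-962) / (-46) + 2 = -435 / 23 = -18.91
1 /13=0.08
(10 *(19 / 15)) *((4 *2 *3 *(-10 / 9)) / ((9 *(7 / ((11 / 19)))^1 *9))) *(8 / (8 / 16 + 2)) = -5632 / 5103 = -1.10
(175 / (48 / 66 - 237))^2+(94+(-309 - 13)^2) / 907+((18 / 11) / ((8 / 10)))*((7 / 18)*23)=35923789190467 / 269570598308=133.26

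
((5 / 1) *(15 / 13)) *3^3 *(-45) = -7009.62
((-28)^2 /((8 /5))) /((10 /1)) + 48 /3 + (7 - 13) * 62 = -307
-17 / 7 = -2.43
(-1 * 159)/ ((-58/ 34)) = 2703/ 29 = 93.21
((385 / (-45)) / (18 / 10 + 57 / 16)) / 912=-35 / 20007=-0.00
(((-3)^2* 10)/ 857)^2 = 8100/ 734449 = 0.01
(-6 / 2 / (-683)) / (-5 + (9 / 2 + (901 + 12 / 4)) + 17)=6 / 1257403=0.00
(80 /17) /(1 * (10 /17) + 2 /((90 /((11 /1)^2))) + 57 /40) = 28800 /28777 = 1.00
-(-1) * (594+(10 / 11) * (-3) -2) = 6482 / 11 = 589.27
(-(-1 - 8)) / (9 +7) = 9 / 16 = 0.56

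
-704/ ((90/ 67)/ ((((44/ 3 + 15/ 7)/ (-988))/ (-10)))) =-1040644/ 1167075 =-0.89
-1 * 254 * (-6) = 1524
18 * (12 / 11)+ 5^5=34591 / 11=3144.64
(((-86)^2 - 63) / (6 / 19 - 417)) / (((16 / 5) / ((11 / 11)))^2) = -3483175 / 2026752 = -1.72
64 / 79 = 0.81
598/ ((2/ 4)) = 1196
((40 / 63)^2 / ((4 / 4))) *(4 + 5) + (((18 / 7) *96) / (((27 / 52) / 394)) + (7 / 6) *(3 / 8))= 1321750543 / 7056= 187322.92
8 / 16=1 / 2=0.50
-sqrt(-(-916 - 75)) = -sqrt(991) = -31.48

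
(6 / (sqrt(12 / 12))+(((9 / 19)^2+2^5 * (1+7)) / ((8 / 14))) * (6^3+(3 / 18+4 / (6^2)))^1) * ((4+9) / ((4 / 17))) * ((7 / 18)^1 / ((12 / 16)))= 2778393.89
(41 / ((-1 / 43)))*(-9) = 15867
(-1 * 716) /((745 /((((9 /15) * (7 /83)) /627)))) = -5012 /64617575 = -0.00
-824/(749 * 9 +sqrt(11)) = -2777292/22720535 +412 * sqrt(11)/22720535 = -0.12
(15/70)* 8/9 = 0.19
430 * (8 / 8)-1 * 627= -197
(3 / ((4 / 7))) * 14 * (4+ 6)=735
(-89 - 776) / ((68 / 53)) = -45845 / 68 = -674.19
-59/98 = -0.60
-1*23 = -23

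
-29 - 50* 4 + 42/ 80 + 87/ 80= -18191/ 80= -227.39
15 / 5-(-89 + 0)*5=448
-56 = -56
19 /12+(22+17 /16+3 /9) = 1199 /48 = 24.98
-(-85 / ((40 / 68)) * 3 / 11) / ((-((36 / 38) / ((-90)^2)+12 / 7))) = -25944975 / 1128677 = -22.99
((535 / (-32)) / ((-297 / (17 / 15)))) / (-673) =-1819 / 19188576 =-0.00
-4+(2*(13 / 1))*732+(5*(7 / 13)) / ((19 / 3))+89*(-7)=4546140 / 247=18405.43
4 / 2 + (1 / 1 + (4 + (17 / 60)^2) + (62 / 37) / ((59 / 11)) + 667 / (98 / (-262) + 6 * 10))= 1140479400757 / 61385086800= 18.58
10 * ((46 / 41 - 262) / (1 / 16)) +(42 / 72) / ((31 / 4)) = -159156193 / 3813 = -41740.41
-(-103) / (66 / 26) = 1339 / 33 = 40.58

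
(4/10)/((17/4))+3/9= 109/255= 0.43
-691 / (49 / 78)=-53898 / 49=-1099.96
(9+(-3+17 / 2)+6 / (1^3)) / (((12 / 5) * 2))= 205 / 48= 4.27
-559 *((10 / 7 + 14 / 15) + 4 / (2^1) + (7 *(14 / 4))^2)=-141950783 / 420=-337978.05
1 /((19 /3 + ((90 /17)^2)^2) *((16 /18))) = 2255067 /1587335192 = 0.00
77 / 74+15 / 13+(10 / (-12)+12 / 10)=18478 / 7215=2.56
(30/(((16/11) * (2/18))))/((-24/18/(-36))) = 40095/8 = 5011.88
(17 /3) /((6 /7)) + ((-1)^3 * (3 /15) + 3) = 847 /90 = 9.41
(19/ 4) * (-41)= -779/ 4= -194.75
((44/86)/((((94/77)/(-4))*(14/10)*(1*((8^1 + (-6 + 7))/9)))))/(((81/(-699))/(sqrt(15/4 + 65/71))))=1409650*sqrt(3763)/3874257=22.32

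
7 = 7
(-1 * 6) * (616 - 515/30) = -3593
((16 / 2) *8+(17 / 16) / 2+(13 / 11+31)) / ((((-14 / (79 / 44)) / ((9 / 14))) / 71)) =-1718524683 / 3035648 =-566.11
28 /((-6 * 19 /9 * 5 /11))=-462 /95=-4.86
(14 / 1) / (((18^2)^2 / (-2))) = -0.00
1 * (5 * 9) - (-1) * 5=50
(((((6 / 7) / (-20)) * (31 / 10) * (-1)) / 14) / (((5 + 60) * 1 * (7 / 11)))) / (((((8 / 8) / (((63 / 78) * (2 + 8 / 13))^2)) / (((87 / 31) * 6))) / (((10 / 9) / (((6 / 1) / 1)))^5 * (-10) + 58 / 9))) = 2130522117361 / 19183920312375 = 0.11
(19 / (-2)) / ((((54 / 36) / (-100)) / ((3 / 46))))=950 / 23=41.30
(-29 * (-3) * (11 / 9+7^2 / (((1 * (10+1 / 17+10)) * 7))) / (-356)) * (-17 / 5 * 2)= 1188623 / 455235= 2.61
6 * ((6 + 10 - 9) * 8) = 336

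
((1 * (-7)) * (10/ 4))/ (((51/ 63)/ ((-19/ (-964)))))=-13965/ 32776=-0.43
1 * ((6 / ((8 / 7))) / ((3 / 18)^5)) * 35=1428840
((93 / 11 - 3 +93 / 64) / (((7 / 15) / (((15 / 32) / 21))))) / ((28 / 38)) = 6929775 / 15454208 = 0.45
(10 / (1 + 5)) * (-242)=-1210 / 3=-403.33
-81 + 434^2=188275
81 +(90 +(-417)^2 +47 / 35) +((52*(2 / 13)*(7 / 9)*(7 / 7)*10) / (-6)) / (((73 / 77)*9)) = 108067841033 / 620865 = 174060.13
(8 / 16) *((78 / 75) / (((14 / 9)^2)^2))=85293 / 960400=0.09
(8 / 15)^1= 8 / 15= 0.53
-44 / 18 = -2.44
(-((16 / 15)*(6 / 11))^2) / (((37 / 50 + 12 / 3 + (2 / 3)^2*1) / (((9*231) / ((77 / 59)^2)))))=-1732368384 / 21736561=-79.70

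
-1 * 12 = -12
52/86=26/43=0.60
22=22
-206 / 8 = -103 / 4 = -25.75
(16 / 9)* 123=218.67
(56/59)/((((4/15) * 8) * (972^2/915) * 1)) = 10675/24774336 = 0.00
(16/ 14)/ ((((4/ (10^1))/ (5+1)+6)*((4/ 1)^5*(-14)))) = -15/ 1141504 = -0.00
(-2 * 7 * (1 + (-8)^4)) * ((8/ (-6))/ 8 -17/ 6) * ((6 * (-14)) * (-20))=289084320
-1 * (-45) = 45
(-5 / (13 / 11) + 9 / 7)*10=-2680 / 91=-29.45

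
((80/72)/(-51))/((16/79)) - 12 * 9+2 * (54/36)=-385955/3672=-105.11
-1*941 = -941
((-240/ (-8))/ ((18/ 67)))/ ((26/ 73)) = 24455/ 78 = 313.53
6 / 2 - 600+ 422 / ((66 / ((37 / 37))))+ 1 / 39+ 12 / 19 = -1602891 / 2717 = -589.95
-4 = -4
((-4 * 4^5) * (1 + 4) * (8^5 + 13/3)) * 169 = -340286935040/3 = -113428978346.67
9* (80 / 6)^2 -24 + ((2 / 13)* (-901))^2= 3513548 / 169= 20790.22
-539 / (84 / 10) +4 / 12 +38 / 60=-316 / 5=-63.20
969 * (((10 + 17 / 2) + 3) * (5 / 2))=208335 / 4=52083.75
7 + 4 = 11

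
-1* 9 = -9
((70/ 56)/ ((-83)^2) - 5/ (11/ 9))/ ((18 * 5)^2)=-247993/ 491047920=-0.00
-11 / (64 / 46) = -253 / 32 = -7.91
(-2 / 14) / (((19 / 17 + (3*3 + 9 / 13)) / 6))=-1326 / 16723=-0.08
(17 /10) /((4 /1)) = 17 /40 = 0.42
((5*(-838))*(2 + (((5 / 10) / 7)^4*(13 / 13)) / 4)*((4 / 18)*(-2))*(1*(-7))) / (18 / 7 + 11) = -42923617 / 22344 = -1921.04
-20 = -20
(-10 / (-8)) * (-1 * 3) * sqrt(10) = -15 * sqrt(10) / 4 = -11.86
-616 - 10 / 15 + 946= 988 / 3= 329.33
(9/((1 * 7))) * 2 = 18/7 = 2.57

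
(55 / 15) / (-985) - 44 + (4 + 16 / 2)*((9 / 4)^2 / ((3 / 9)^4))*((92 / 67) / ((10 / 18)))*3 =7215165436 / 197985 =36442.99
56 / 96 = 7 / 12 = 0.58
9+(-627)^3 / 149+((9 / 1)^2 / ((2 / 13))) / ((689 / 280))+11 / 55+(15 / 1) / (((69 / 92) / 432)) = -64970387033 / 39485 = -1645444.78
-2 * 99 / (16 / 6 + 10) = -297 / 19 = -15.63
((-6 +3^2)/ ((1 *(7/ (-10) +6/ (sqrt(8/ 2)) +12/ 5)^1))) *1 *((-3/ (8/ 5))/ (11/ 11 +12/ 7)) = -1575/ 3572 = -0.44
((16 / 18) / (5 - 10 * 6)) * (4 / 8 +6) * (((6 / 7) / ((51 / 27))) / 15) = -104 / 32725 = -0.00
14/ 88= 0.16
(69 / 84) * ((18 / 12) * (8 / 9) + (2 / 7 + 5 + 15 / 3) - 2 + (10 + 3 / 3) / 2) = 14605 / 1176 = 12.42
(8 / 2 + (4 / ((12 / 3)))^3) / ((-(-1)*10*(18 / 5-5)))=-5 / 14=-0.36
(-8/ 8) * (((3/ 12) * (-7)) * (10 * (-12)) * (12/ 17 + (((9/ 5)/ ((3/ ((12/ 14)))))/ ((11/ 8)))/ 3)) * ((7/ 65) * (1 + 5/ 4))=-513702/ 12155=-42.26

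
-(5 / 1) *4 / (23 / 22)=-440 / 23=-19.13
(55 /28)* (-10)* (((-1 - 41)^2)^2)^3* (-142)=84039698818091397427200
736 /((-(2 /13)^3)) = -202124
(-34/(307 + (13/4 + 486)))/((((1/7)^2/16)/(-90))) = 39168/13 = 3012.92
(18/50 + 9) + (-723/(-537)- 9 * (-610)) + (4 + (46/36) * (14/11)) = 5506.33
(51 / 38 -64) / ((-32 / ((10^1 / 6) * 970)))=5773925 / 1824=3165.53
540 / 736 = 135 / 184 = 0.73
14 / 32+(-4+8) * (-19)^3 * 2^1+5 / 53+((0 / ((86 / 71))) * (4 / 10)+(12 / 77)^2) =-275882206533 / 5027792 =-54871.44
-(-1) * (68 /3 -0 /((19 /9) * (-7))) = 68 /3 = 22.67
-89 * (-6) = 534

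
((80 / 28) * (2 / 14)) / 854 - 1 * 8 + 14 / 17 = -2552436 / 355691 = -7.18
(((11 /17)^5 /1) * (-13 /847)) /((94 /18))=-155727 /467132953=-0.00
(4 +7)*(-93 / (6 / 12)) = -2046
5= 5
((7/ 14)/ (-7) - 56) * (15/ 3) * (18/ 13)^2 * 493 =-313474050/ 1183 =-264982.29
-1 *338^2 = -114244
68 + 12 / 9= 208 / 3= 69.33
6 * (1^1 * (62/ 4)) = 93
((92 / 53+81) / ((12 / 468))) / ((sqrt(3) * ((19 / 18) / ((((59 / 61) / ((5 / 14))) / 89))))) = 169510068 * sqrt(3) / 5467003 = 53.70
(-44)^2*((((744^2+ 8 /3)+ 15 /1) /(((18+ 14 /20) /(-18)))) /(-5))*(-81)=-284092598592 /17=-16711329328.94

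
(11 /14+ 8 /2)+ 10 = 207 /14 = 14.79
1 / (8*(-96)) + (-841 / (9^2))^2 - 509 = -401.20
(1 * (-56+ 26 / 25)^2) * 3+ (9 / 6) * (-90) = 5579253 / 625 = 8926.80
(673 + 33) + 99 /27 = 2129 /3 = 709.67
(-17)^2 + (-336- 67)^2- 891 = 161807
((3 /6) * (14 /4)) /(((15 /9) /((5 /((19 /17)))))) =357 /76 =4.70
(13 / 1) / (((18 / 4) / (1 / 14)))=13 / 63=0.21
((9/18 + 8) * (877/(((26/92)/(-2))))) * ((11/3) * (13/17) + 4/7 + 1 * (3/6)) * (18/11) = -334878942/1001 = -334544.40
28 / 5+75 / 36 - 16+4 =-4.32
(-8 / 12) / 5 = -2 / 15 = -0.13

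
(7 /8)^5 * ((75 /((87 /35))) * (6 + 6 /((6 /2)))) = 14706125 /118784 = 123.81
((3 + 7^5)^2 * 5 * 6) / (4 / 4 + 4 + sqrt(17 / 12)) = 508636980000 / 283 - 16954566000 * sqrt(51) / 283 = 1369459930.65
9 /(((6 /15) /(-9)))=-405 /2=-202.50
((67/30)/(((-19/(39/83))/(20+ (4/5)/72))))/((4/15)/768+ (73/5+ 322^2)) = -0.00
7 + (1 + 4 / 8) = 17 / 2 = 8.50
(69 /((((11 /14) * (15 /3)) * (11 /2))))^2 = 10.20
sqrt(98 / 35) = sqrt(70) / 5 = 1.67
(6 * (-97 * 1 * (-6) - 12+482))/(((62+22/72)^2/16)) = 130885632/5031049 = 26.02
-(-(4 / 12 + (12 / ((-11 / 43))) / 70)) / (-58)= 389 / 66990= 0.01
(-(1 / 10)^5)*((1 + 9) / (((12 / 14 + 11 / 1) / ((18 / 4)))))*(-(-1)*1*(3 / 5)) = -189 / 8300000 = -0.00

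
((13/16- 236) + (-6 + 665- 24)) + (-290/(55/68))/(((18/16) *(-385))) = 244326487/609840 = 400.64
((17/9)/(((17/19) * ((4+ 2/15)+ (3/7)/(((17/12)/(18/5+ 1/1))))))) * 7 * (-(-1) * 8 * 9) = 192.58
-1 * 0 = 0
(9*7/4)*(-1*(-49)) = 3087/4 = 771.75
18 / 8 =9 / 4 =2.25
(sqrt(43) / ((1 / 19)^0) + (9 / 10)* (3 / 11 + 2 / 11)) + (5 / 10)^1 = 10 / 11 + sqrt(43) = 7.47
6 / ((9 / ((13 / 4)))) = 13 / 6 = 2.17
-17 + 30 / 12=-29 / 2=-14.50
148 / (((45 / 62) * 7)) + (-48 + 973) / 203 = 307729 / 9135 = 33.69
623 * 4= 2492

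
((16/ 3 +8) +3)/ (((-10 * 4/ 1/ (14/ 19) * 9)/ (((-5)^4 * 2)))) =-42875/ 1026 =-41.79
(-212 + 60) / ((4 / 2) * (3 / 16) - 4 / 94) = -457.22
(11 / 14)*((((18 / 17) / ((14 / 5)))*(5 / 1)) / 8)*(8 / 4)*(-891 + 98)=-1962675 / 6664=-294.52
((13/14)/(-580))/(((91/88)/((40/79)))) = -0.00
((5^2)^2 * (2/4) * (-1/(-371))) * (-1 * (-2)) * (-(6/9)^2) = -2500/3339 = -0.75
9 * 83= 747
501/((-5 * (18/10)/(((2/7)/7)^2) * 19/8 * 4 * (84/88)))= -29392/2873997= -0.01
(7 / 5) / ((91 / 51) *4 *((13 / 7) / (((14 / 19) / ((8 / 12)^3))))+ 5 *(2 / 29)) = 1956717 / 7931470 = 0.25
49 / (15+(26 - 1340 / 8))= -98 / 253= -0.39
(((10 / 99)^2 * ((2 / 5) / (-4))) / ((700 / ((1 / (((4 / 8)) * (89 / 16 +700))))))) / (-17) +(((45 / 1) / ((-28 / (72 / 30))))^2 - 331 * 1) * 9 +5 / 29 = -38019849545011177 / 13364073818865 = -2844.93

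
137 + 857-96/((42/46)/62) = -38674/7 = -5524.86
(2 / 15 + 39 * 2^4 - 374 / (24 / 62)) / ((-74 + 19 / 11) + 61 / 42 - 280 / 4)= 790097 / 325295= 2.43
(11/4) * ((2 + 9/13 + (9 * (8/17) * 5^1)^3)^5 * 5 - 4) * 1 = 4520979139665046730095753741102644718863317769/4251190568256936140921396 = 1063461886047307615563.42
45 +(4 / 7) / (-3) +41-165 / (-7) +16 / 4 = 2381 / 21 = 113.38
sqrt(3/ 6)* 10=5* sqrt(2)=7.07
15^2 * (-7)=-1575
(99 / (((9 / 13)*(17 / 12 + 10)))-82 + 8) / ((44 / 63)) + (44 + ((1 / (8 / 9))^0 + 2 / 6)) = -385975 / 9042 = -42.69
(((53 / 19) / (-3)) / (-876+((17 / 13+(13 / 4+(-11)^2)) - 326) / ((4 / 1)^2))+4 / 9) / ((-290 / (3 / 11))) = -28157834 / 67209368325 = -0.00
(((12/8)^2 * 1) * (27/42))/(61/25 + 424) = 2025/597016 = 0.00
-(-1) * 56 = 56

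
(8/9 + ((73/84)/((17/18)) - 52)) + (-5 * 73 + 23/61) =-54200413/130662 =-414.81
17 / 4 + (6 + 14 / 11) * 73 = 23547 / 44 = 535.16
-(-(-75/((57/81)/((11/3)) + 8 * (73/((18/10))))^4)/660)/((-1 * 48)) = 6655/31221993535810752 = 0.00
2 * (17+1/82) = 1395/41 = 34.02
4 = 4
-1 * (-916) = 916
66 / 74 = 33 / 37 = 0.89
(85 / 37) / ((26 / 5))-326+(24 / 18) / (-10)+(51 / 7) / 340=-65791877 / 202020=-325.67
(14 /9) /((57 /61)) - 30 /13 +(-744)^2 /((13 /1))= 283959680 /6669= 42579.05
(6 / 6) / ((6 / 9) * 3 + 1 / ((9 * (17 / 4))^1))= 153 / 310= 0.49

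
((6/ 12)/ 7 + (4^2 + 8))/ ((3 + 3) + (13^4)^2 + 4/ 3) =1011/ 34260690590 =0.00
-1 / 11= -0.09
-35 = -35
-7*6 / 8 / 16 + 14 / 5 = 791 / 320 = 2.47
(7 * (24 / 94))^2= 7056 / 2209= 3.19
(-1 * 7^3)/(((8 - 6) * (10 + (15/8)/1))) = -1372/95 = -14.44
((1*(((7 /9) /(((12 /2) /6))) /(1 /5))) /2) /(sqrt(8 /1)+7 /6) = -245 /717+140*sqrt(2) /239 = 0.49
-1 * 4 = -4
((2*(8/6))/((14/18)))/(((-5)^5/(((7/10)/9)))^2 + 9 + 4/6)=504/237304688921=0.00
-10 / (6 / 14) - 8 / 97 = -6814 / 291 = -23.42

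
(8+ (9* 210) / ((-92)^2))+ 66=314113 / 4232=74.22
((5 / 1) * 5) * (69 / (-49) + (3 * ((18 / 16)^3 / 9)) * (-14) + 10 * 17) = 50786675 / 12544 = 4048.68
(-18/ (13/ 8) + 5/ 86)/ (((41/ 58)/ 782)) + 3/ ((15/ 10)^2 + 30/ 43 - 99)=-1538496085042/ 126214933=-12189.49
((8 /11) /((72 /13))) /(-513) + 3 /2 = 152335 /101574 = 1.50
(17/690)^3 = 4913/328509000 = 0.00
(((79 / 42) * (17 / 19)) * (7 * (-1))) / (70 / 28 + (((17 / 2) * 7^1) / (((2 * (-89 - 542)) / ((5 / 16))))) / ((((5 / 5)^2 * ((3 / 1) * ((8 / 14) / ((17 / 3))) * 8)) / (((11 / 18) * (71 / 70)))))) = -93719310336 / 19858293023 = -4.72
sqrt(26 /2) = sqrt(13) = 3.61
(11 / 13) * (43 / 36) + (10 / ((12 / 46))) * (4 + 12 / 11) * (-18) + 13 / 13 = -18073169 / 5148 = -3510.72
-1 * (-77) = 77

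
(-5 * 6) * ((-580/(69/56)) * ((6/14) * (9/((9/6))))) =835200/23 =36313.04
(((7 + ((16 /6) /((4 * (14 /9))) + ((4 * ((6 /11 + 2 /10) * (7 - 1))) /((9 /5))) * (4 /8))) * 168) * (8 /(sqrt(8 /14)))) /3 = 91648 * sqrt(7) /33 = 7347.81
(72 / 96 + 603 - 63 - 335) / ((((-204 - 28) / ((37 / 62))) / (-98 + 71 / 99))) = 293273581 / 5696064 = 51.49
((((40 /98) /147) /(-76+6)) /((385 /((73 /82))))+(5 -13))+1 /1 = -5571268468 /795895485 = -7.00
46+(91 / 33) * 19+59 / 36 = 39613 / 396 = 100.03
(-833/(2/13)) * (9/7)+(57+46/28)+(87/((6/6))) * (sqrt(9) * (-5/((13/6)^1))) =-682970/91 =-7505.16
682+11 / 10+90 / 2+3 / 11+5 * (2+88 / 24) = 249713 / 330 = 756.71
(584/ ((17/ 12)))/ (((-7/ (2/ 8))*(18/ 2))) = -584/ 357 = -1.64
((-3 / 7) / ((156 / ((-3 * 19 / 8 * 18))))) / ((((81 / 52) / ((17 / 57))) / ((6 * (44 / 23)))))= 374 / 483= 0.77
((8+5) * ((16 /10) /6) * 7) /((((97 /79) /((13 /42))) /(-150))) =-917.59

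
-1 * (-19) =19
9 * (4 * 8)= 288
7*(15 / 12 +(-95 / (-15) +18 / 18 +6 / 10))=3857 / 60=64.28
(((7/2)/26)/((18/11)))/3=77/2808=0.03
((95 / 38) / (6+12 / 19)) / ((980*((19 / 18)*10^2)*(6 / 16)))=1 / 102900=0.00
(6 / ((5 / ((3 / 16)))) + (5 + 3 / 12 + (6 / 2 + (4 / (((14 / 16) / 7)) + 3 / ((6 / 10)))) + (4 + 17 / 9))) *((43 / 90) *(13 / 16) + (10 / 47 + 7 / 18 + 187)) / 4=2413.97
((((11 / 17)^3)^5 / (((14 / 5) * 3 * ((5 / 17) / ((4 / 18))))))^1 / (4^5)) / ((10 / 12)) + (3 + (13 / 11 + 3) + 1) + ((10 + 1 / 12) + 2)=6053519666413312062980161 / 298715734542502000120320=20.27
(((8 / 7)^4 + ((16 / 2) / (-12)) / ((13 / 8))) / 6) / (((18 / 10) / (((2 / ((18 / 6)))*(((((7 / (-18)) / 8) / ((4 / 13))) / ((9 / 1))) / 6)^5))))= -0.00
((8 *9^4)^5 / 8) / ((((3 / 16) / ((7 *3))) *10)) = 2788676672336642100658176 / 5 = 557735334467328420131635.20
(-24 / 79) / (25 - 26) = 24 / 79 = 0.30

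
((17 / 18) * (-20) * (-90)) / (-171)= -1700 / 171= -9.94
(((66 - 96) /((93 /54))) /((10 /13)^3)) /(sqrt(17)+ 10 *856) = -50777064 /11357405365+ 59319 *sqrt(17) /113574053650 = -0.00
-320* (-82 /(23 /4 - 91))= -307.80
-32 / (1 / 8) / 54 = -128 / 27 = -4.74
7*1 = 7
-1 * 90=-90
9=9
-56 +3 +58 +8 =13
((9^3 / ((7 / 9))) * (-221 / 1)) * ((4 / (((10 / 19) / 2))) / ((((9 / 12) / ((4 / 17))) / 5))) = -34572096 / 7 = -4938870.86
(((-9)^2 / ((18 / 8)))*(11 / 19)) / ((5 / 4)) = 1584 / 95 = 16.67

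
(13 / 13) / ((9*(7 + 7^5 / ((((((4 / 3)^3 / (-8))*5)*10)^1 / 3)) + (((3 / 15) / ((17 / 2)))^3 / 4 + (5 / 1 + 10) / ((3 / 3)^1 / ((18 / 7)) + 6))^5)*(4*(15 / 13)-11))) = 116946277059623999041672356933593750000 / 22344232032083556037278696615481577855855223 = 0.00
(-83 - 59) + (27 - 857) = -972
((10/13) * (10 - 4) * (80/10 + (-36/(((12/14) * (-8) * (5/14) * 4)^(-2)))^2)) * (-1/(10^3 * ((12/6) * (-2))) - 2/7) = -206210760001843179/13114922275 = -15723368.82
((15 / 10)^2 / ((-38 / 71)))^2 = 408321 / 23104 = 17.67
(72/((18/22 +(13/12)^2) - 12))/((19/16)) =-1824768/301207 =-6.06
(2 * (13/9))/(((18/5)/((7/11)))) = 455/891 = 0.51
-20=-20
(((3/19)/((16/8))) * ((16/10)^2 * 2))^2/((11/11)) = 36864/225625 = 0.16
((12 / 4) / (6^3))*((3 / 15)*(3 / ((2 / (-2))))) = -1 / 120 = -0.01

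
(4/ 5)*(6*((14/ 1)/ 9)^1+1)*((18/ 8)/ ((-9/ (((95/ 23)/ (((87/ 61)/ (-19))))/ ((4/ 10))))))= 3413255/ 12006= 284.30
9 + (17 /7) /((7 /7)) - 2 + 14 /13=956 /91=10.51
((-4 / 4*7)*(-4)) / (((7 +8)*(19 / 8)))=0.79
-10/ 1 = -10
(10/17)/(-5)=-2/17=-0.12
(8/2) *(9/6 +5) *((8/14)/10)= 52/35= 1.49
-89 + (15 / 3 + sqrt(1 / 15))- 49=-133 + sqrt(15) / 15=-132.74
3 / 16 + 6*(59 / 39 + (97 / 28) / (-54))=116357 / 13104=8.88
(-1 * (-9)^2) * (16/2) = -648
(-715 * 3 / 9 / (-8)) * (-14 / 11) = -455 / 12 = -37.92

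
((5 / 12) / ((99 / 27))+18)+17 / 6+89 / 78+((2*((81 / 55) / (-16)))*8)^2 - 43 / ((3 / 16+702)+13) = 130661534363 / 5399951700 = 24.20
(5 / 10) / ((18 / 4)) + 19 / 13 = 184 / 117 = 1.57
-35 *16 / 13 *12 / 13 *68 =-456960 / 169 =-2703.91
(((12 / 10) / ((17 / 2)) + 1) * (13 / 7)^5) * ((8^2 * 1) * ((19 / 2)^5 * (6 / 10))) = 535066487536074 / 7142975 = 74908072.27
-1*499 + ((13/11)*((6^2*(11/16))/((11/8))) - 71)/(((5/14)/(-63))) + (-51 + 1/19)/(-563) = 4867284513/588335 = 8272.98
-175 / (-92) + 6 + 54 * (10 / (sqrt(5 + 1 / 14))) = 727 / 92 + 540 * sqrt(994) / 71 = 247.69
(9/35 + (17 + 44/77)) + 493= 17879/35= 510.83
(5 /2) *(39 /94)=195 /188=1.04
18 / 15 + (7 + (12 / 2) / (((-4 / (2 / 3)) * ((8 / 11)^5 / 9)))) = -5903807 / 163840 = -36.03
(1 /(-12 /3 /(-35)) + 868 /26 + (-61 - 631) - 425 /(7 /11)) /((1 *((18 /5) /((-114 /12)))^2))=-4328850275 /471744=-9176.27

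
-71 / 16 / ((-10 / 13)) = 923 / 160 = 5.77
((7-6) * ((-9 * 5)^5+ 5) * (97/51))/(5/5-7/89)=-796515629980/2091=-380925695.83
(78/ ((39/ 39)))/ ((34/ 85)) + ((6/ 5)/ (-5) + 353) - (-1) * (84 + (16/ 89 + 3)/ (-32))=44974237/ 71200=631.66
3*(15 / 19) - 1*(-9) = 216 / 19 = 11.37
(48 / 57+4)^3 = 113.53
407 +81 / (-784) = 319007 / 784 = 406.90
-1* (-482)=482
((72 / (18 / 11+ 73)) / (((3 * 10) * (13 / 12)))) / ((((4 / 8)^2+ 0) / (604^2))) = 2311474176 / 53365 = 43314.42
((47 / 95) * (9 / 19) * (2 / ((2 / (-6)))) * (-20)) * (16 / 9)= 18048 / 361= 49.99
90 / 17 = 5.29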